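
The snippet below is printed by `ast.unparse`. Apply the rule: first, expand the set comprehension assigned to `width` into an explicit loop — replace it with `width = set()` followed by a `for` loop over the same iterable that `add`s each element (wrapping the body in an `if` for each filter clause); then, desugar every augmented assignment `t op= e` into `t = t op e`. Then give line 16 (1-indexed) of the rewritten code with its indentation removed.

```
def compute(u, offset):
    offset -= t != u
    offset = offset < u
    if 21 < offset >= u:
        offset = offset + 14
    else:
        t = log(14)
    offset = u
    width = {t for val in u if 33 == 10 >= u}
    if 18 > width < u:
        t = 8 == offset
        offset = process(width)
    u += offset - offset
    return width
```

Transformed code:
def compute(u, offset):
    offset = offset - (t != u)
    offset = offset < u
    if 21 < offset >= u:
        offset = offset + 14
    else:
        t = log(14)
    offset = u
    width = set()
    for val in u:
        if 33 == 10 >= u:
            width.add(t)
    if 18 > width < u:
        t = 8 == offset
        offset = process(width)
    u = u + (offset - offset)
    return width

u = u + (offset - offset)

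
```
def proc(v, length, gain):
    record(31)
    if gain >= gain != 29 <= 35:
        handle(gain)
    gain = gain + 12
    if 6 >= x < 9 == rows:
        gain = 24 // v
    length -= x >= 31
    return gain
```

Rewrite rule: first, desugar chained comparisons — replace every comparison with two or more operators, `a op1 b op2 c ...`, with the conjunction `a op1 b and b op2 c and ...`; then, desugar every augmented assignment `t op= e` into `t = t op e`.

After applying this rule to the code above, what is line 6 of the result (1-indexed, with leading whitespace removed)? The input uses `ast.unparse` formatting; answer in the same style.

Transformed code:
def proc(v, length, gain):
    record(31)
    if gain >= gain and gain != 29 and (29 <= 35):
        handle(gain)
    gain = gain + 12
    if 6 >= x and x < 9 and (9 == rows):
        gain = 24 // v
    length = length - (x >= 31)
    return gain

if 6 >= x and x < 9 and (9 == rows):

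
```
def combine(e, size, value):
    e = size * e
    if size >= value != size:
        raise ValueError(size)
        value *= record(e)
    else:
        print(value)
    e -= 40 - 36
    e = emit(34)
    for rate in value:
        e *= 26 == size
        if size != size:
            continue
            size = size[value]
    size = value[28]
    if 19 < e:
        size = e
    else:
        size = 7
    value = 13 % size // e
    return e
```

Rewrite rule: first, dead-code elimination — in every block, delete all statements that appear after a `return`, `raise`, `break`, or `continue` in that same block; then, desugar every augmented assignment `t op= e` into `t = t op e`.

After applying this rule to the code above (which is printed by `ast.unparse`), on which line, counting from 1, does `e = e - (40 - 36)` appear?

7

Transformed code:
def combine(e, size, value):
    e = size * e
    if size >= value != size:
        raise ValueError(size)
    else:
        print(value)
    e = e - (40 - 36)
    e = emit(34)
    for rate in value:
        e = e * (26 == size)
        if size != size:
            continue
    size = value[28]
    if 19 < e:
        size = e
    else:
        size = 7
    value = 13 % size // e
    return e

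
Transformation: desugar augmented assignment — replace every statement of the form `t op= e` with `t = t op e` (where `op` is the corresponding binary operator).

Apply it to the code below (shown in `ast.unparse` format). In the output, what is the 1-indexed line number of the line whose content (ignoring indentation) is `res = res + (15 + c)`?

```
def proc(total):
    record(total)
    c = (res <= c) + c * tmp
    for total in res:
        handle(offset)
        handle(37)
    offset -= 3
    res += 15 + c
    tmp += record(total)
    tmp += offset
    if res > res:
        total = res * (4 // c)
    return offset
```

Transformed code:
def proc(total):
    record(total)
    c = (res <= c) + c * tmp
    for total in res:
        handle(offset)
        handle(37)
    offset = offset - 3
    res = res + (15 + c)
    tmp = tmp + record(total)
    tmp = tmp + offset
    if res > res:
        total = res * (4 // c)
    return offset

8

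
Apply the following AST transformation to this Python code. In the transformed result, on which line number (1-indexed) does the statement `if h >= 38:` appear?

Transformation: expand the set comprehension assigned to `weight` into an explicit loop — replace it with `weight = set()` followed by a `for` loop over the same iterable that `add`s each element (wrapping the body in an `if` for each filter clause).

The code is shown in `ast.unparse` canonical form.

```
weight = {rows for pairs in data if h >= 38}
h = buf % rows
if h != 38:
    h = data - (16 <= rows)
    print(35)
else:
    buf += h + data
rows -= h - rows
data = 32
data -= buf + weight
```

Transformed code:
weight = set()
for pairs in data:
    if h >= 38:
        weight.add(rows)
h = buf % rows
if h != 38:
    h = data - (16 <= rows)
    print(35)
else:
    buf += h + data
rows -= h - rows
data = 32
data -= buf + weight

3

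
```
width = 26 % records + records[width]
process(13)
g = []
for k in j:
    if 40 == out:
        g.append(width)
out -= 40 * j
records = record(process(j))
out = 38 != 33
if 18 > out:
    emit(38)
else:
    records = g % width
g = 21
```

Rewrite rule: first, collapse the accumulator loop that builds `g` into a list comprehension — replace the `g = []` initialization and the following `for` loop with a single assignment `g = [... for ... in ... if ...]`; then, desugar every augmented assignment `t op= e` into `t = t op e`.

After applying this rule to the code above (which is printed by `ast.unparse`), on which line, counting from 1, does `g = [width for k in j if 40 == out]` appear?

3

Transformed code:
width = 26 % records + records[width]
process(13)
g = [width for k in j if 40 == out]
out = out - 40 * j
records = record(process(j))
out = 38 != 33
if 18 > out:
    emit(38)
else:
    records = g % width
g = 21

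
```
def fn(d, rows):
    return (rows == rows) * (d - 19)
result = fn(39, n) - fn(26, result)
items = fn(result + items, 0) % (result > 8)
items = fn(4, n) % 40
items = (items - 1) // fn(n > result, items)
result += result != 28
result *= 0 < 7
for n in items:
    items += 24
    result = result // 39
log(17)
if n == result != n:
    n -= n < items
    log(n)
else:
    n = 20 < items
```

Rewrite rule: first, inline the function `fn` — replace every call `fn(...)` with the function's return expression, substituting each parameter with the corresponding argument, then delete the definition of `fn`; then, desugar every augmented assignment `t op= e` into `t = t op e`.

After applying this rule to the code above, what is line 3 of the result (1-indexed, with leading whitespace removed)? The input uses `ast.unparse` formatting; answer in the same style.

items = (n == n) * (4 - 19) % 40

Transformed code:
result = (n == n) * (39 - 19) - (result == result) * (26 - 19)
items = (0 == 0) * (result + items - 19) % (result > 8)
items = (n == n) * (4 - 19) % 40
items = (items - 1) // ((items == items) * ((n > result) - 19))
result = result + (result != 28)
result = result * (0 < 7)
for n in items:
    items = items + 24
    result = result // 39
log(17)
if n == result != n:
    n = n - (n < items)
    log(n)
else:
    n = 20 < items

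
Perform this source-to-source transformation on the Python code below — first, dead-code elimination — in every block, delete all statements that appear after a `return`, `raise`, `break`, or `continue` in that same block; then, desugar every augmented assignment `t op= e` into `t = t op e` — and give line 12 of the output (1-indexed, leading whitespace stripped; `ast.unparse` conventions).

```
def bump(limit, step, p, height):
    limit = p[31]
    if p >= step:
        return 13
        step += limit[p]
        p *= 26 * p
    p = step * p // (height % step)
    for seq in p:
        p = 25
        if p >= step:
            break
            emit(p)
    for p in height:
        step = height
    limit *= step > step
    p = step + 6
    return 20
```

limit = limit * (step > step)

Transformed code:
def bump(limit, step, p, height):
    limit = p[31]
    if p >= step:
        return 13
    p = step * p // (height % step)
    for seq in p:
        p = 25
        if p >= step:
            break
    for p in height:
        step = height
    limit = limit * (step > step)
    p = step + 6
    return 20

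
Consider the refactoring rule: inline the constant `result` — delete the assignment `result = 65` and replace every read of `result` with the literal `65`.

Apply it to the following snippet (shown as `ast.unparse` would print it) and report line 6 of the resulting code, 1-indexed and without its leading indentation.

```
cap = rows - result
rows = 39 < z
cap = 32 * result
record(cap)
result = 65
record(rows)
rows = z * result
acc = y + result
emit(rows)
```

Transformed code:
cap = rows - 65
rows = 39 < z
cap = 32 * 65
record(cap)
record(rows)
rows = z * 65
acc = y + 65
emit(rows)

rows = z * 65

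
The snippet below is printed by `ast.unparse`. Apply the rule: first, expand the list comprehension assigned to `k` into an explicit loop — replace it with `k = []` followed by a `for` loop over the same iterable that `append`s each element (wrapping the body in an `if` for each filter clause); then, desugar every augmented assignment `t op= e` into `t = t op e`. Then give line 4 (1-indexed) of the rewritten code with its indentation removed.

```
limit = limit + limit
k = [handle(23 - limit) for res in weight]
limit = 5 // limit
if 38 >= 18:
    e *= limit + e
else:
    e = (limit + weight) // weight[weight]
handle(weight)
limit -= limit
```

k.append(handle(23 - limit))

Transformed code:
limit = limit + limit
k = []
for res in weight:
    k.append(handle(23 - limit))
limit = 5 // limit
if 38 >= 18:
    e = e * (limit + e)
else:
    e = (limit + weight) // weight[weight]
handle(weight)
limit = limit - limit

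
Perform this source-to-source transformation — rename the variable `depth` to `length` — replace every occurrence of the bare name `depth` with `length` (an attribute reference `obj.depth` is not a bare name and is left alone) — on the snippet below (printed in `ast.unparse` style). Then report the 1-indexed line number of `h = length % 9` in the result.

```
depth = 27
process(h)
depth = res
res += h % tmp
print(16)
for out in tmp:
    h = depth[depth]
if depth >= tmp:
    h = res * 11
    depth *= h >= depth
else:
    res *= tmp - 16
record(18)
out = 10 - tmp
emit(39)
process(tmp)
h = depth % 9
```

Transformed code:
length = 27
process(h)
length = res
res += h % tmp
print(16)
for out in tmp:
    h = length[length]
if length >= tmp:
    h = res * 11
    length *= h >= length
else:
    res *= tmp - 16
record(18)
out = 10 - tmp
emit(39)
process(tmp)
h = length % 9

17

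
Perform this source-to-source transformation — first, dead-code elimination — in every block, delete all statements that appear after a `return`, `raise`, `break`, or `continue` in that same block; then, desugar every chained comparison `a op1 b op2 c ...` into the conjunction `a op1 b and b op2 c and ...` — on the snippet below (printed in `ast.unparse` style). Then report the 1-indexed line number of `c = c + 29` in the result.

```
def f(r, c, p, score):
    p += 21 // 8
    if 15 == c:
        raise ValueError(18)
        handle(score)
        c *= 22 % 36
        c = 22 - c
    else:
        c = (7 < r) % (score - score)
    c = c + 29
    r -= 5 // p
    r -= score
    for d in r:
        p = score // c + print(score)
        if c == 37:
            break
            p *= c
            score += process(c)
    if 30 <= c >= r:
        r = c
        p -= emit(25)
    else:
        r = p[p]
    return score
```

Transformed code:
def f(r, c, p, score):
    p += 21 // 8
    if 15 == c:
        raise ValueError(18)
    else:
        c = (7 < r) % (score - score)
    c = c + 29
    r -= 5 // p
    r -= score
    for d in r:
        p = score // c + print(score)
        if c == 37:
            break
    if 30 <= c and c >= r:
        r = c
        p -= emit(25)
    else:
        r = p[p]
    return score

7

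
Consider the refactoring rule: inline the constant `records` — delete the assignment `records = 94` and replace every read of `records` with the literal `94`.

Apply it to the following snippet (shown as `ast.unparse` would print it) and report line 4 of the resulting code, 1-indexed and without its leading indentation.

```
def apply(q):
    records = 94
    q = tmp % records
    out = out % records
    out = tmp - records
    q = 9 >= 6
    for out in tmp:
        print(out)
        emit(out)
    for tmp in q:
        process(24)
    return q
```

Transformed code:
def apply(q):
    q = tmp % 94
    out = out % 94
    out = tmp - 94
    q = 9 >= 6
    for out in tmp:
        print(out)
        emit(out)
    for tmp in q:
        process(24)
    return q

out = tmp - 94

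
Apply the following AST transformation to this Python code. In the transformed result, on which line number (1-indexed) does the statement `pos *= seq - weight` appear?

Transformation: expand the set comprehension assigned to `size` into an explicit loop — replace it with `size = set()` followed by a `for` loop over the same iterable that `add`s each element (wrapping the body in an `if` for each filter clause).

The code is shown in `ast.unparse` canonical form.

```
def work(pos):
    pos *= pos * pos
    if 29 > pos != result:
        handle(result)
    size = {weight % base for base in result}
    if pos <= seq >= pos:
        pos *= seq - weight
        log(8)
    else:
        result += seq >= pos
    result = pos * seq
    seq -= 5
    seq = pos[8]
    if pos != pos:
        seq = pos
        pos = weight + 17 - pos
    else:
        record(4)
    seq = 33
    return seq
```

9

Transformed code:
def work(pos):
    pos *= pos * pos
    if 29 > pos != result:
        handle(result)
    size = set()
    for base in result:
        size.add(weight % base)
    if pos <= seq >= pos:
        pos *= seq - weight
        log(8)
    else:
        result += seq >= pos
    result = pos * seq
    seq -= 5
    seq = pos[8]
    if pos != pos:
        seq = pos
        pos = weight + 17 - pos
    else:
        record(4)
    seq = 33
    return seq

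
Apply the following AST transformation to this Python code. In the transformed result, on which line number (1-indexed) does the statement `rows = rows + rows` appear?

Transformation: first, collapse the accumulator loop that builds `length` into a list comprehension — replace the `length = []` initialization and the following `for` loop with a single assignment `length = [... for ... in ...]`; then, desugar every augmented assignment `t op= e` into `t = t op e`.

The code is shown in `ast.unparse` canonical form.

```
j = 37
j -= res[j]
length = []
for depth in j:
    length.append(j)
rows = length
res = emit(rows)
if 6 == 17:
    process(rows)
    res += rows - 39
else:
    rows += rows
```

10

Transformed code:
j = 37
j = j - res[j]
length = [j for depth in j]
rows = length
res = emit(rows)
if 6 == 17:
    process(rows)
    res = res + (rows - 39)
else:
    rows = rows + rows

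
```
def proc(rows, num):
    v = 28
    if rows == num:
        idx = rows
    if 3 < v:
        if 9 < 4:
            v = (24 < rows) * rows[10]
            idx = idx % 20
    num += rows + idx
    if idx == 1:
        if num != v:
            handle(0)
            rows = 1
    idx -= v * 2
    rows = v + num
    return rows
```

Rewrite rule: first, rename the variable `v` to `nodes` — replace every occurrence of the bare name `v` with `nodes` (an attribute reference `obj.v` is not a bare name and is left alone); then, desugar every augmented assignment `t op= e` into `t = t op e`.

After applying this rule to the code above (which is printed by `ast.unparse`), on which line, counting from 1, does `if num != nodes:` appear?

11

Transformed code:
def proc(rows, num):
    nodes = 28
    if rows == num:
        idx = rows
    if 3 < nodes:
        if 9 < 4:
            nodes = (24 < rows) * rows[10]
            idx = idx % 20
    num = num + (rows + idx)
    if idx == 1:
        if num != nodes:
            handle(0)
            rows = 1
    idx = idx - nodes * 2
    rows = nodes + num
    return rows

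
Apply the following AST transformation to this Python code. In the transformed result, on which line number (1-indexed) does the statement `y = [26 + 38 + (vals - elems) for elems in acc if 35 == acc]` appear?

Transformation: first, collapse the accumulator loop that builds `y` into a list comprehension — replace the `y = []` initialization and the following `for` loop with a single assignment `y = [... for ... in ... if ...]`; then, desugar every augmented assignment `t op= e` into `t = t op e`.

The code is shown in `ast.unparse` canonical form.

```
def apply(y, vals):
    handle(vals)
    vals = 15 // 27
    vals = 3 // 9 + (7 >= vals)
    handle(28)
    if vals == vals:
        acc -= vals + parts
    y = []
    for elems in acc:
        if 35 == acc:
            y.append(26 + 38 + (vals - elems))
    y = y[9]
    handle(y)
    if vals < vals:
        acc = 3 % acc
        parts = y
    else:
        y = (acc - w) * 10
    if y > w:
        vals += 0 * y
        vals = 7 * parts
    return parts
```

8

Transformed code:
def apply(y, vals):
    handle(vals)
    vals = 15 // 27
    vals = 3 // 9 + (7 >= vals)
    handle(28)
    if vals == vals:
        acc = acc - (vals + parts)
    y = [26 + 38 + (vals - elems) for elems in acc if 35 == acc]
    y = y[9]
    handle(y)
    if vals < vals:
        acc = 3 % acc
        parts = y
    else:
        y = (acc - w) * 10
    if y > w:
        vals = vals + 0 * y
        vals = 7 * parts
    return parts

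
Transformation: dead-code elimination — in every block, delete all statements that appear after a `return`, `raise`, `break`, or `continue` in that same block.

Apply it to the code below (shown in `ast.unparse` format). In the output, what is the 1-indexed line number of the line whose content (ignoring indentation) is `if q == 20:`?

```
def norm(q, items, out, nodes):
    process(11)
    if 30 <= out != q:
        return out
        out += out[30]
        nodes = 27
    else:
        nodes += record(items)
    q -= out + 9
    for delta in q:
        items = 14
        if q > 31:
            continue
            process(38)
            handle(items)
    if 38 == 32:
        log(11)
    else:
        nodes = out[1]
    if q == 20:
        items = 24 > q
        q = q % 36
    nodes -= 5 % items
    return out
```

Transformed code:
def norm(q, items, out, nodes):
    process(11)
    if 30 <= out != q:
        return out
    else:
        nodes += record(items)
    q -= out + 9
    for delta in q:
        items = 14
        if q > 31:
            continue
    if 38 == 32:
        log(11)
    else:
        nodes = out[1]
    if q == 20:
        items = 24 > q
        q = q % 36
    nodes -= 5 % items
    return out

16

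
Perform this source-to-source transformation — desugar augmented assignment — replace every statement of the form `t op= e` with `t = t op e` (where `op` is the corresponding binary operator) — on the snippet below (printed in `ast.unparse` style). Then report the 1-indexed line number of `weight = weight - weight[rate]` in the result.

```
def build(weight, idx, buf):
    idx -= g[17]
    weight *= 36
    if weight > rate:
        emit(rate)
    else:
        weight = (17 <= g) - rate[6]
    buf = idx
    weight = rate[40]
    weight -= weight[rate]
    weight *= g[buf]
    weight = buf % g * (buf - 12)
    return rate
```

Transformed code:
def build(weight, idx, buf):
    idx = idx - g[17]
    weight = weight * 36
    if weight > rate:
        emit(rate)
    else:
        weight = (17 <= g) - rate[6]
    buf = idx
    weight = rate[40]
    weight = weight - weight[rate]
    weight = weight * g[buf]
    weight = buf % g * (buf - 12)
    return rate

10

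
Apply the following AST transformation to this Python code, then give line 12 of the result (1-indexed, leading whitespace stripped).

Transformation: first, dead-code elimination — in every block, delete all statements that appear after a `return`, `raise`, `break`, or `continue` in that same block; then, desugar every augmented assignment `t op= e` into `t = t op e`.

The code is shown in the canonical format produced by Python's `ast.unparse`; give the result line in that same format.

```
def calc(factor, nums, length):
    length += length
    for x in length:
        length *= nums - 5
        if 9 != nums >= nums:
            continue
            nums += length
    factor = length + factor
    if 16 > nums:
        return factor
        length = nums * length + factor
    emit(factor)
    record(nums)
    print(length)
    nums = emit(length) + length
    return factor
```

Transformed code:
def calc(factor, nums, length):
    length = length + length
    for x in length:
        length = length * (nums - 5)
        if 9 != nums >= nums:
            continue
    factor = length + factor
    if 16 > nums:
        return factor
    emit(factor)
    record(nums)
    print(length)
    nums = emit(length) + length
    return factor

print(length)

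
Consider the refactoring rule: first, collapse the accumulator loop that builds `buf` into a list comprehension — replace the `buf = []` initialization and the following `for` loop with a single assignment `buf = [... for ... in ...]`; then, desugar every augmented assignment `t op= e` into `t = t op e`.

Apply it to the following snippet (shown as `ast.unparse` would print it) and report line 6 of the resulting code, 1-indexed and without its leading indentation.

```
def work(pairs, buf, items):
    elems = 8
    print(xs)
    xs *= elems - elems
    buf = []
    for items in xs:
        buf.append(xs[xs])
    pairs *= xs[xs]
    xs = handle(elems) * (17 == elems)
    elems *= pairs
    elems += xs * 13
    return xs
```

Transformed code:
def work(pairs, buf, items):
    elems = 8
    print(xs)
    xs = xs * (elems - elems)
    buf = [xs[xs] for items in xs]
    pairs = pairs * xs[xs]
    xs = handle(elems) * (17 == elems)
    elems = elems * pairs
    elems = elems + xs * 13
    return xs

pairs = pairs * xs[xs]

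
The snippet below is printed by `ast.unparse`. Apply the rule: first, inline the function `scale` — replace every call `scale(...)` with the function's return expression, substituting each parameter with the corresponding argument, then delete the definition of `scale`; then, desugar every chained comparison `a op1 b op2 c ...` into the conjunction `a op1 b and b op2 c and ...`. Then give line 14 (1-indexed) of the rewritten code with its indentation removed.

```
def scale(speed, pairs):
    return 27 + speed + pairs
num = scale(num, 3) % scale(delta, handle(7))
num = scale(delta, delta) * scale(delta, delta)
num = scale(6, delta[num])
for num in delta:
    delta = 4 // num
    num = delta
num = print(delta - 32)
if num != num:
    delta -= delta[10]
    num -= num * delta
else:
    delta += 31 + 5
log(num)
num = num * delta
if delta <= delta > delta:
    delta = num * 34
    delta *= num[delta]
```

num = num * delta

Transformed code:
num = (27 + num + 3) % (27 + delta + handle(7))
num = (27 + delta + delta) * (27 + delta + delta)
num = 27 + 6 + delta[num]
for num in delta:
    delta = 4 // num
    num = delta
num = print(delta - 32)
if num != num:
    delta -= delta[10]
    num -= num * delta
else:
    delta += 31 + 5
log(num)
num = num * delta
if delta <= delta and delta > delta:
    delta = num * 34
    delta *= num[delta]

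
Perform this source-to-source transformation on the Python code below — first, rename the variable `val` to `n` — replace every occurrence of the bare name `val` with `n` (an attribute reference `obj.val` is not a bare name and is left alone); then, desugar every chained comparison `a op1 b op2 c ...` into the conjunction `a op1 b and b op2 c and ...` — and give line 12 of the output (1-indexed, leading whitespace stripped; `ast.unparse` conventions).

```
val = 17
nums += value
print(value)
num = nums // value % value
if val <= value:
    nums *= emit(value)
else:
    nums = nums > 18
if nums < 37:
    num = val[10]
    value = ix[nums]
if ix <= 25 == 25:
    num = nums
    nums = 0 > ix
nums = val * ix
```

Transformed code:
n = 17
nums += value
print(value)
num = nums // value % value
if n <= value:
    nums *= emit(value)
else:
    nums = nums > 18
if nums < 37:
    num = n[10]
    value = ix[nums]
if ix <= 25 and 25 == 25:
    num = nums
    nums = 0 > ix
nums = n * ix

if ix <= 25 and 25 == 25:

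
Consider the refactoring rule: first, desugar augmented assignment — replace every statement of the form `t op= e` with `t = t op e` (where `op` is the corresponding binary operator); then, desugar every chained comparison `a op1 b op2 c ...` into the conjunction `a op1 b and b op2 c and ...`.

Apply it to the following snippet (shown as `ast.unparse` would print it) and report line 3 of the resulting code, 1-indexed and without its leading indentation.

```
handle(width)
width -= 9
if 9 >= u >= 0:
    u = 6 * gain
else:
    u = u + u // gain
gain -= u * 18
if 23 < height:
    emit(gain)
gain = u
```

if 9 >= u and u >= 0:

Transformed code:
handle(width)
width = width - 9
if 9 >= u and u >= 0:
    u = 6 * gain
else:
    u = u + u // gain
gain = gain - u * 18
if 23 < height:
    emit(gain)
gain = u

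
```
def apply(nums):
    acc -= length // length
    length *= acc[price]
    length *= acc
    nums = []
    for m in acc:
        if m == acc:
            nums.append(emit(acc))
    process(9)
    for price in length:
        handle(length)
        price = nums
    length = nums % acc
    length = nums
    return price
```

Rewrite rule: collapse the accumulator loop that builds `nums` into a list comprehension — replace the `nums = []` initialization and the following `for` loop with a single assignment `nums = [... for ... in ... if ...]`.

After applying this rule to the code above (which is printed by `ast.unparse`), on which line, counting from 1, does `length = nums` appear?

11

Transformed code:
def apply(nums):
    acc -= length // length
    length *= acc[price]
    length *= acc
    nums = [emit(acc) for m in acc if m == acc]
    process(9)
    for price in length:
        handle(length)
        price = nums
    length = nums % acc
    length = nums
    return price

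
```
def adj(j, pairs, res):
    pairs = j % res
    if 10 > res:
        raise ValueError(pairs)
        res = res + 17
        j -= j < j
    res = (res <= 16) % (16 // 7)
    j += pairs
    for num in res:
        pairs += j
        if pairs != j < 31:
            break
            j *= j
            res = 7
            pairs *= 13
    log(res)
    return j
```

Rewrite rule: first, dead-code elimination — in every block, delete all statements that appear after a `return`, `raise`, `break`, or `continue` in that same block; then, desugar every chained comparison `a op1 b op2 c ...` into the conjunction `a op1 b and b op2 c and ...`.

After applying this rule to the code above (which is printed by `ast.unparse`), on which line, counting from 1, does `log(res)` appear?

Transformed code:
def adj(j, pairs, res):
    pairs = j % res
    if 10 > res:
        raise ValueError(pairs)
    res = (res <= 16) % (16 // 7)
    j += pairs
    for num in res:
        pairs += j
        if pairs != j and j < 31:
            break
    log(res)
    return j

11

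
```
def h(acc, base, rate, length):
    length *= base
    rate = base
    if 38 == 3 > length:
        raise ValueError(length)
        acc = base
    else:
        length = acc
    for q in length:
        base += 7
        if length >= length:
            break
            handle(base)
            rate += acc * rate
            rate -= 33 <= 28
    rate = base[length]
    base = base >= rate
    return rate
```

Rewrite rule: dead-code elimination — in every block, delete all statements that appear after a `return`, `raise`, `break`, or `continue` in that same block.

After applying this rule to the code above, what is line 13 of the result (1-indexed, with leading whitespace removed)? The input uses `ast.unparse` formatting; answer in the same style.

base = base >= rate

Transformed code:
def h(acc, base, rate, length):
    length *= base
    rate = base
    if 38 == 3 > length:
        raise ValueError(length)
    else:
        length = acc
    for q in length:
        base += 7
        if length >= length:
            break
    rate = base[length]
    base = base >= rate
    return rate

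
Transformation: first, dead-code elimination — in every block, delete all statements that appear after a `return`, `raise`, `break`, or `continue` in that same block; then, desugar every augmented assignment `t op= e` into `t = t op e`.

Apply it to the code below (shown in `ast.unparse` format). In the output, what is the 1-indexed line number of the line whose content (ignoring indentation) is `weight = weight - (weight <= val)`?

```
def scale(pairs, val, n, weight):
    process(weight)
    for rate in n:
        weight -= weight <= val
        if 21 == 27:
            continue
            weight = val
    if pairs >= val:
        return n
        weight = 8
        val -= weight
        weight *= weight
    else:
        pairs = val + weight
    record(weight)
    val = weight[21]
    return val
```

4

Transformed code:
def scale(pairs, val, n, weight):
    process(weight)
    for rate in n:
        weight = weight - (weight <= val)
        if 21 == 27:
            continue
    if pairs >= val:
        return n
    else:
        pairs = val + weight
    record(weight)
    val = weight[21]
    return val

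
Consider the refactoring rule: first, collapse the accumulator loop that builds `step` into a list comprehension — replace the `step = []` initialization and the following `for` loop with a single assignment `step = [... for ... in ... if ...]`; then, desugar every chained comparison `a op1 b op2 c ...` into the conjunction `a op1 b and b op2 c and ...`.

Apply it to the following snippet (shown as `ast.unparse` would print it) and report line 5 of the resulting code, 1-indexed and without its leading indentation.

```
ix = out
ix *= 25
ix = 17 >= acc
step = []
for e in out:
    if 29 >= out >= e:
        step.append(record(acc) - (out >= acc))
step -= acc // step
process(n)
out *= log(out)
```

Transformed code:
ix = out
ix *= 25
ix = 17 >= acc
step = [record(acc) - (out >= acc) for e in out if 29 >= out and out >= e]
step -= acc // step
process(n)
out *= log(out)

step -= acc // step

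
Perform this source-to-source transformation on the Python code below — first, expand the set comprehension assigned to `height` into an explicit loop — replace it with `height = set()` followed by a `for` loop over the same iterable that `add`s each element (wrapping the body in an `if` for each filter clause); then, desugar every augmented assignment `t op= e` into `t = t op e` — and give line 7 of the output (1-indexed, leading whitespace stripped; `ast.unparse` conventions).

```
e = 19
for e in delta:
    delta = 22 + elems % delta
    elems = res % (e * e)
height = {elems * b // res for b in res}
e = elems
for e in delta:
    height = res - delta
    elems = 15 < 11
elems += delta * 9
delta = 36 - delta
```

Transformed code:
e = 19
for e in delta:
    delta = 22 + elems % delta
    elems = res % (e * e)
height = set()
for b in res:
    height.add(elems * b // res)
e = elems
for e in delta:
    height = res - delta
    elems = 15 < 11
elems = elems + delta * 9
delta = 36 - delta

height.add(elems * b // res)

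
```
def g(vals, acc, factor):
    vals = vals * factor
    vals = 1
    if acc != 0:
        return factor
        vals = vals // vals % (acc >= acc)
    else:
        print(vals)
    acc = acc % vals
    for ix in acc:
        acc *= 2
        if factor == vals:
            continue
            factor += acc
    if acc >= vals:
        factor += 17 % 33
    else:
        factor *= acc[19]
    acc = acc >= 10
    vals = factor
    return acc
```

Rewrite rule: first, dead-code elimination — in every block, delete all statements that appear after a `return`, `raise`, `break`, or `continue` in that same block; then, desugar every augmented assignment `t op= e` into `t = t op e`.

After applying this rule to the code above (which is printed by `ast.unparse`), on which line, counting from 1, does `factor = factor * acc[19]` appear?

Transformed code:
def g(vals, acc, factor):
    vals = vals * factor
    vals = 1
    if acc != 0:
        return factor
    else:
        print(vals)
    acc = acc % vals
    for ix in acc:
        acc = acc * 2
        if factor == vals:
            continue
    if acc >= vals:
        factor = factor + 17 % 33
    else:
        factor = factor * acc[19]
    acc = acc >= 10
    vals = factor
    return acc

16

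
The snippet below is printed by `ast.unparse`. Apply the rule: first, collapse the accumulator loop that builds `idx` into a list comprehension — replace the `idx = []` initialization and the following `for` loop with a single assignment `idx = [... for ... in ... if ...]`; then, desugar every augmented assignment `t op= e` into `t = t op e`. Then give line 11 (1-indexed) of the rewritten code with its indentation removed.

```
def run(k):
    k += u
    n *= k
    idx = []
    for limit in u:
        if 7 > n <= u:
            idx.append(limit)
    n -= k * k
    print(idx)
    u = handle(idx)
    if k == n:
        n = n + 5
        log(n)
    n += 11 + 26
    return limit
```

n = n + (11 + 26)

Transformed code:
def run(k):
    k = k + u
    n = n * k
    idx = [limit for limit in u if 7 > n <= u]
    n = n - k * k
    print(idx)
    u = handle(idx)
    if k == n:
        n = n + 5
        log(n)
    n = n + (11 + 26)
    return limit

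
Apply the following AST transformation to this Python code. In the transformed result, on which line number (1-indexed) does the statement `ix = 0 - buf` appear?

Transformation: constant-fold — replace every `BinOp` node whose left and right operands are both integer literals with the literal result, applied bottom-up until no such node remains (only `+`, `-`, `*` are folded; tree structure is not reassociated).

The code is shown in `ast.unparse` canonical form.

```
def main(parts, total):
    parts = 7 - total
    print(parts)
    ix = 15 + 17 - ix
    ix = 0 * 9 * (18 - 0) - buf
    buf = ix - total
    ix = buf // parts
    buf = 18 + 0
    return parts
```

5

Transformed code:
def main(parts, total):
    parts = 7 - total
    print(parts)
    ix = 32 - ix
    ix = 0 - buf
    buf = ix - total
    ix = buf // parts
    buf = 18
    return parts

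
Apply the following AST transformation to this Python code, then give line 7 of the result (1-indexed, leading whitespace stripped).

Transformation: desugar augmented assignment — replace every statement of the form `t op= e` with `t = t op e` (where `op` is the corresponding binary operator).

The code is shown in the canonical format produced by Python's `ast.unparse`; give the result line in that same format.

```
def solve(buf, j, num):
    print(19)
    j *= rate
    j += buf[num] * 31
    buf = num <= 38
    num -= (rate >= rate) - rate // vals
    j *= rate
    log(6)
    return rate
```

Transformed code:
def solve(buf, j, num):
    print(19)
    j = j * rate
    j = j + buf[num] * 31
    buf = num <= 38
    num = num - ((rate >= rate) - rate // vals)
    j = j * rate
    log(6)
    return rate

j = j * rate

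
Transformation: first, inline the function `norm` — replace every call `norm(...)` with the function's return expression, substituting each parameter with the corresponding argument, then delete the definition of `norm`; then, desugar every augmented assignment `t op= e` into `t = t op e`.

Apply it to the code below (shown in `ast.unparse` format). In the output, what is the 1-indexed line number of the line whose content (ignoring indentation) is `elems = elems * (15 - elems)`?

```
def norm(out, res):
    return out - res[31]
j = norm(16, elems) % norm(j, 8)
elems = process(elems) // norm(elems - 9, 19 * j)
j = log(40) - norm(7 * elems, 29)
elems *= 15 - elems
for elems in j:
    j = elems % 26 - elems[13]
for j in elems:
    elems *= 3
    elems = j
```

4

Transformed code:
j = (16 - elems[31]) % (j - 8[31])
elems = process(elems) // (elems - 9 - (19 * j)[31])
j = log(40) - (7 * elems - 29[31])
elems = elems * (15 - elems)
for elems in j:
    j = elems % 26 - elems[13]
for j in elems:
    elems = elems * 3
    elems = j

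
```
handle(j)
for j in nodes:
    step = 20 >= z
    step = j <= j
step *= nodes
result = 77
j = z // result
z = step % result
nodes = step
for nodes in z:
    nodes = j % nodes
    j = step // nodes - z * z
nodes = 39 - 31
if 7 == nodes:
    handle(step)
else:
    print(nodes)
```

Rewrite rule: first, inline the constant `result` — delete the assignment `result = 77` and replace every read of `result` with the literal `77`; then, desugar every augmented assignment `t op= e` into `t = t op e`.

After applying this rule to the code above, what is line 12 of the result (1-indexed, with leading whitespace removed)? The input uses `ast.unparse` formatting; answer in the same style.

nodes = 39 - 31

Transformed code:
handle(j)
for j in nodes:
    step = 20 >= z
    step = j <= j
step = step * nodes
j = z // 77
z = step % 77
nodes = step
for nodes in z:
    nodes = j % nodes
    j = step // nodes - z * z
nodes = 39 - 31
if 7 == nodes:
    handle(step)
else:
    print(nodes)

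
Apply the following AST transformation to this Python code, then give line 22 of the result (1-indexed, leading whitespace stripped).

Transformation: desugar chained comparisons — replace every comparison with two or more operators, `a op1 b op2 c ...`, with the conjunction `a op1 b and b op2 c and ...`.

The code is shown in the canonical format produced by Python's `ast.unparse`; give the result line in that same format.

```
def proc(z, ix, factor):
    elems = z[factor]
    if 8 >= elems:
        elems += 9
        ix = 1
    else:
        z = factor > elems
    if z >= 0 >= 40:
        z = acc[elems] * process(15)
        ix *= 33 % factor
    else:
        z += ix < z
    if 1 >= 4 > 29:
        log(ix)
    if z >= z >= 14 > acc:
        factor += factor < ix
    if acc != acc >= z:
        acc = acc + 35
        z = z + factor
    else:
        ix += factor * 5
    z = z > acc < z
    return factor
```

z = z > acc and acc < z

Transformed code:
def proc(z, ix, factor):
    elems = z[factor]
    if 8 >= elems:
        elems += 9
        ix = 1
    else:
        z = factor > elems
    if z >= 0 and 0 >= 40:
        z = acc[elems] * process(15)
        ix *= 33 % factor
    else:
        z += ix < z
    if 1 >= 4 and 4 > 29:
        log(ix)
    if z >= z and z >= 14 and (14 > acc):
        factor += factor < ix
    if acc != acc and acc >= z:
        acc = acc + 35
        z = z + factor
    else:
        ix += factor * 5
    z = z > acc and acc < z
    return factor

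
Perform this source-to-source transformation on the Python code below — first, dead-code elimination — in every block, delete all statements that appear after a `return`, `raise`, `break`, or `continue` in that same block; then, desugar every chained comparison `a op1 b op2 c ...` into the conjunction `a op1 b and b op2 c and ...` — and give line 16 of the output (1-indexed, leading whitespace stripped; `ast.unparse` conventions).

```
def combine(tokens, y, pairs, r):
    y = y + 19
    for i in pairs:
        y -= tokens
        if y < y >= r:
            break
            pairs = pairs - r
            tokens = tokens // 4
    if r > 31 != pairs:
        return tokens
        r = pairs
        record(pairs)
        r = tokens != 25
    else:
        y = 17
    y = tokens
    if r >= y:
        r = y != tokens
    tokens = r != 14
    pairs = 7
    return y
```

return y

Transformed code:
def combine(tokens, y, pairs, r):
    y = y + 19
    for i in pairs:
        y -= tokens
        if y < y and y >= r:
            break
    if r > 31 and 31 != pairs:
        return tokens
    else:
        y = 17
    y = tokens
    if r >= y:
        r = y != tokens
    tokens = r != 14
    pairs = 7
    return y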